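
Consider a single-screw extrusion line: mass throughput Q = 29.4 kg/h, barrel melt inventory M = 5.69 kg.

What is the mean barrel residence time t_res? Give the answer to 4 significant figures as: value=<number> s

Throughput in SI: Q_s = 29.4 kg/h ÷ 3600 s/h = 0.00816667 kg/s
t_res = M / Q_s = 5.69 / 0.00816667 = 696.735 s

value=696.7 s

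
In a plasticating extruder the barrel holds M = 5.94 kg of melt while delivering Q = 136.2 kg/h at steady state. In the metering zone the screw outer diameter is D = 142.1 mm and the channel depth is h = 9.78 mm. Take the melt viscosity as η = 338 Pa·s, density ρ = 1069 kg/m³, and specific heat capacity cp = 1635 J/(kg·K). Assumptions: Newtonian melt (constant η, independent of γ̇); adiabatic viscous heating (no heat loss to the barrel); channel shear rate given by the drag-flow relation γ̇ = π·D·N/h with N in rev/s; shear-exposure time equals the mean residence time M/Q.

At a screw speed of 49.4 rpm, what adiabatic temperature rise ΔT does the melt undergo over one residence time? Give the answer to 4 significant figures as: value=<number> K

value=42.88 K

Q_s = Q / 3600 = 136.2 / 3600 = 0.0378333 kg/s
Mean residence time: t_res = M/Q_s = 5.94 kg / 0.0378333 kg/s = 157.004 s
Convert to SI: D = 0.1421 m, h = 0.00978 m, N = 49.4/60 = 0.823333 rev/s
γ̇ = π·D·N / h = π · 0.1421 · 0.823333 / 0.00978 = 37.5821 s⁻¹
ΔT = η·γ̇²·t_res / (ρ·cp) = 338 · (37.5821)² · 157.004 / (1069 · 1635) = 42.8839 K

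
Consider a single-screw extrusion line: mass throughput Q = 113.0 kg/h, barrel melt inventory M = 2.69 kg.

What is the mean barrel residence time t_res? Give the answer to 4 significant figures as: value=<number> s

Q_s = Q / 3600 = 113.0 / 3600 = 0.0313889 kg/s
t_res = M / Q_s = 2.69 / 0.0313889 = 85.6991 s

value=85.70 s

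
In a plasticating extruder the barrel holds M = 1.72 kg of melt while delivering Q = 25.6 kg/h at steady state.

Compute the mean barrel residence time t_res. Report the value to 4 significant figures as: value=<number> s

Throughput in SI: Q_s = 25.6 kg/h ÷ 3600 s/h = 0.00711111 kg/s
t_res = M / Q_s = 1.72 / 0.00711111 = 241.875 s

value=241.9 s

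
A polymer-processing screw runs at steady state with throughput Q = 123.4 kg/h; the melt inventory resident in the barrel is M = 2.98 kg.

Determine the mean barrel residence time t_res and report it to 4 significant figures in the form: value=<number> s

value=86.94 s

Throughput in SI: Q_s = 123.4 kg/h ÷ 3600 s/h = 0.0342778 kg/s
t_res = M / Q_s = 2.98 / 0.0342778 = 86.9368 s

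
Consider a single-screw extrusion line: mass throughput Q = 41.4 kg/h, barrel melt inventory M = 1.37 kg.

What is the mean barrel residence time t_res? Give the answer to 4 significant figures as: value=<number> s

Throughput in SI: Q_s = 41.4 kg/h ÷ 3600 s/h = 0.0115 kg/s
t_res = M / Q_s = 1.37 / 0.0115 = 119.13 s

value=119.1 s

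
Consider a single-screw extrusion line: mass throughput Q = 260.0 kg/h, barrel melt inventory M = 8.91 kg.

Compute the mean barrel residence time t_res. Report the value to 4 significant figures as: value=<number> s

value=123.4 s

Throughput in SI: Q_s = 260.0 kg/h ÷ 3600 s/h = 0.0722222 kg/s
t_res = M / Q_s = 8.91 / 0.0722222 = 123.369 s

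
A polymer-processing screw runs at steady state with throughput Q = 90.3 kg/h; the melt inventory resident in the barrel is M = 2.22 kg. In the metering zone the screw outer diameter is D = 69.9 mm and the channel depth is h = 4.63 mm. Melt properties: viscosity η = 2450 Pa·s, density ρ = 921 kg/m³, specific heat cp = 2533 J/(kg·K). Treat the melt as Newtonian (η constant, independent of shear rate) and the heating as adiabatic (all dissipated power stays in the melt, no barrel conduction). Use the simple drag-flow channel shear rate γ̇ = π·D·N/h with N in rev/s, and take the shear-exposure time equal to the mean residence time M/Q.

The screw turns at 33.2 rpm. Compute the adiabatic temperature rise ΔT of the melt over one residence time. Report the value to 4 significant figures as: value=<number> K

value=64.02 K

Convert throughput: Q = 90.3 kg/h = 90.3/3600 = 0.0250833 kg/s
Mean residence time: t_res = M/Q_s = 2.22 kg / 0.0250833 kg/s = 88.505 s
D = 69.9 mm = 0.0699 m;  h = 4.63 mm = 0.00463 m;  N = 33.2 rpm / 60 = 0.553333 rev/s
Shear rate: γ̇ = πDN/h = π·0.0699·0.553333/0.00463 = 26.2442 s⁻¹
ΔT = η·γ̇²·t_res/(ρ·cp) = [2450 × 26.2442² × 88.505] / [921 × 2533] = 64.0184 K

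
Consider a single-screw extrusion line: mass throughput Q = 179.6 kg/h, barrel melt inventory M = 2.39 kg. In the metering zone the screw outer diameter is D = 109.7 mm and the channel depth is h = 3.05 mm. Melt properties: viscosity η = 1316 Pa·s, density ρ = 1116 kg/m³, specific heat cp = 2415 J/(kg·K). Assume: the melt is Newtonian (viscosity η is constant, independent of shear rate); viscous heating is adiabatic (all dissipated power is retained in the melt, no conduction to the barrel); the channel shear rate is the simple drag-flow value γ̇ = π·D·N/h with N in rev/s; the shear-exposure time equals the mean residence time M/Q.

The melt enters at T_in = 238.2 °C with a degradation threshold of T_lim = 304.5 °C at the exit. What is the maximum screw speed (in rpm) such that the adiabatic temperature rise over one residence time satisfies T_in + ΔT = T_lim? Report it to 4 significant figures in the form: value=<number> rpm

value=28.27 rpm

Convert throughput: Q = 179.6 kg/h = 179.6/3600 = 0.0498889 kg/s
t_res = M / Q_s = 2.39 / 0.0498889 = 47.9065 s
D = 109.7 mm = 0.1097 m;  h = 3.05 mm = 0.00305 m
Allowable rise: ΔT_a = T_lim − T_in = 304.5 − 238.2 = 66.3 K
γ̇_max² = ΔT_a·ρ·cp/(η·t_res) = 66.3·1116·2415/(1316·47.9065) = 2834.29 s⁻²
γ̇_max = √2834.29 = 53.2381 s⁻¹
Solve γ̇ = πDN/h for N: N_max = γ̇_max·h/(π·D) = 53.2381 × 0.00305 / (π × 0.1097) = 0.471157 rev/s = 28.2694 rpm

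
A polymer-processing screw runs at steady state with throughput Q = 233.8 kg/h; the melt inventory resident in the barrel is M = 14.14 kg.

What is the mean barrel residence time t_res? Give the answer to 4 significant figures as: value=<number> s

Q_s = Q / 3600 = 233.8 / 3600 = 0.0649444 kg/s
t_res = M / Q_s = 14.14 ÷ 0.0649444 = 217.725 s

value=217.7 s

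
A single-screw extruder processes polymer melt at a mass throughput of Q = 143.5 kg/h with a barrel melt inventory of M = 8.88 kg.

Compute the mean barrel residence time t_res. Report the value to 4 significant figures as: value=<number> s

value=222.8 s

Q_s = Q / 3600 = 143.5 / 3600 = 0.0398611 kg/s
Mean residence time: t_res = M/Q_s = 8.88 kg / 0.0398611 kg/s = 222.774 s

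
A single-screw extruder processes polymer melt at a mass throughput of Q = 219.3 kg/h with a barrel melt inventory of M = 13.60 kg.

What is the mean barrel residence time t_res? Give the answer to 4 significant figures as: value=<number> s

Throughput in SI: Q_s = 219.3 kg/h ÷ 3600 s/h = 0.0609167 kg/s
t_res = M / Q_s = 13.60 ÷ 0.0609167 = 223.256 s

value=223.3 s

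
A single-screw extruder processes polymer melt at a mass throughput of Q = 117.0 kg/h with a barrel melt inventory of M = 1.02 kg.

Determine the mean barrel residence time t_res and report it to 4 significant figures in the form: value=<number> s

Q_s = Q / 3600 = 117.0 / 3600 = 0.0325 kg/s
t_res = M / Q_s = 1.02 ÷ 0.0325 = 31.3846 s

value=31.38 s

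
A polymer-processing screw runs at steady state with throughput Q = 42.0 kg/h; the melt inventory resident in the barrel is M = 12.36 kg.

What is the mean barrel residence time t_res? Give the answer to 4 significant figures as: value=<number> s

Convert throughput: Q = 42.0 kg/h = 42.0/3600 = 0.0116667 kg/s
Mean residence time: t_res = M/Q_s = 12.36 kg / 0.0116667 kg/s = 1059.43 s

value=1059. s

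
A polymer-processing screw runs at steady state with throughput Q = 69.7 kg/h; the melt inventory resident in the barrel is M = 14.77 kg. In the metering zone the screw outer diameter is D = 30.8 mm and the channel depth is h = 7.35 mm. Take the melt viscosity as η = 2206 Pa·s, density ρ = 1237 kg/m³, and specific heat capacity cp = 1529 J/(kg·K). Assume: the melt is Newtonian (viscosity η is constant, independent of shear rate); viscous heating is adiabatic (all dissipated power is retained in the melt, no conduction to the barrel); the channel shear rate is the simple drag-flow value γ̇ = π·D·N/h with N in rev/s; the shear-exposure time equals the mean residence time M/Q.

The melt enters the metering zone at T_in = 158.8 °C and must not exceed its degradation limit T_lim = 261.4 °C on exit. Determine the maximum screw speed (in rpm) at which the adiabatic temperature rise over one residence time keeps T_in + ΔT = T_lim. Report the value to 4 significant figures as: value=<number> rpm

value=48.94 rpm

Q_s = Q / 3600 = 69.7 / 3600 = 0.0193611 kg/s
t_res = M / Q_s = 14.77 / 0.0193611 = 762.869 s
Convert to metres: D = 0.0308 m, h = 0.00735 m
Allowable rise: ΔT_a = T_lim − T_in = 261.4 − 158.8 = 102.6 K
Invert ΔT = ηγ̇²t_res/(ρcp) for γ̇: γ̇_max² = ΔT_a ρ cp / (η t_res) = 102.6·1237·1529 / (2206·762.869) = 115.31 s⁻²
γ̇_max = sqrt(115.31) = 10.7383 s⁻¹
Solve γ̇ = πDN/h for N: N_max = γ̇_max·h/(π·D) = 10.7383 × 0.00735 / (π × 0.0308) = 0.815683 rev/s = 48.941 rpm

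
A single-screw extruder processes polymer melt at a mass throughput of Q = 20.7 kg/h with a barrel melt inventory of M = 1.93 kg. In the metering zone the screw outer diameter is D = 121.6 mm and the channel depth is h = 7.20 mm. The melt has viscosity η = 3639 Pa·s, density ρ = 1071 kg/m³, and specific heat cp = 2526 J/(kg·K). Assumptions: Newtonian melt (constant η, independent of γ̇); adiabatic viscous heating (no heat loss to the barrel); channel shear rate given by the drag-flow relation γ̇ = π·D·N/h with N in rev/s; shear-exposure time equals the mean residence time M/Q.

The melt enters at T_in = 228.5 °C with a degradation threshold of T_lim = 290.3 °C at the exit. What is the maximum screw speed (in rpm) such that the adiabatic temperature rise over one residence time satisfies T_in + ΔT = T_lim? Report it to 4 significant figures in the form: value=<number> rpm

value=13.23 rpm

Convert throughput: Q = 20.7 kg/h = 20.7/3600 = 0.00575 kg/s
Mean residence time: t_res = M/Q_s = 1.93 kg / 0.00575 kg/s = 335.652 s
Convert to metres: D = 0.1216 m, h = 0.0072 m
ΔT_a = T_lim − T_in = 290.3 °C − 228.5 °C = 61.8 K
Invert ΔT = ηγ̇²t_res/(ρcp) for γ̇: γ̇_max² = ΔT_a ρ cp / (η t_res) = 61.8·1071·2526 / (3639·335.652) = 136.88 s⁻²
Take the square root: γ̇_max = √(136.88) = 11.6996 s⁻¹
Solve γ̇ = πDN/h for N: N_max = γ̇_max·h/(π·D) = 11.6996 × 0.0072 / (π × 0.1216) = 0.220505 rev/s = 13.2303 rpm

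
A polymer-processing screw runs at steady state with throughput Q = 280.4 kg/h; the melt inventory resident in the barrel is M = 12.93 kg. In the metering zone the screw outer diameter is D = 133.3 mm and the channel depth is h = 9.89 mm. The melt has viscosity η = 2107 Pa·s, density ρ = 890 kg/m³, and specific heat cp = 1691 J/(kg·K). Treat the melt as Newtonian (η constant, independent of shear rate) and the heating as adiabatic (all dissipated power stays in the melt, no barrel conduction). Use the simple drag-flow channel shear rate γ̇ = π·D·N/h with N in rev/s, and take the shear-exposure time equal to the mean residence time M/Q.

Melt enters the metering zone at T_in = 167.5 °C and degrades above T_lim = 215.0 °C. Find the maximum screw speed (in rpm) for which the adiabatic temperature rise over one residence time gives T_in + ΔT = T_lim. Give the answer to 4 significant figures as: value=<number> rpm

value=20.26 rpm

Throughput in SI: Q_s = 280.4 kg/h ÷ 3600 s/h = 0.0778889 kg/s
t_res = M / Q_s = 12.93 ÷ 0.0778889 = 166.006 s
Convert to metres: D = 0.1333 m, h = 0.00989 m
Allowable rise: ΔT_a = T_lim − T_in = 215.0 − 167.5 = 47.5 K
γ̇_max² = ΔT_a·ρ·cp/(η·t_res) = 47.5·890·1691/(2107·166.006) = 204.381 s⁻²
γ̇_max = √204.381 = 14.2962 s⁻¹
N_max = γ̇_max h / (πD) = 14.2962·0.00989/(π·0.1333) = 0.337626 rev/s → ×60 = 20.2576 rpm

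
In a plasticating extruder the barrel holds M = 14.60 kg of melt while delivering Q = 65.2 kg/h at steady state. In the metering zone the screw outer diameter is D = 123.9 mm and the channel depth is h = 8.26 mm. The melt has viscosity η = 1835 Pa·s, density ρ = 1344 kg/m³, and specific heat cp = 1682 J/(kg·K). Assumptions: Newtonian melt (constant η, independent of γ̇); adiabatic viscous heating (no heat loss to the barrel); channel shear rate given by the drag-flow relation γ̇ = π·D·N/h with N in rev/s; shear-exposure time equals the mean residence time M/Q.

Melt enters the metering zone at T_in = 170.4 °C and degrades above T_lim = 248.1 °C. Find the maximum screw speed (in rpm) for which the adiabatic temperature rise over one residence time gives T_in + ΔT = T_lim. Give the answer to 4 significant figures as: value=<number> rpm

value=13.87 rpm

Throughput in SI: Q_s = 65.2 kg/h ÷ 3600 s/h = 0.0181111 kg/s
t_res = M / Q_s = 14.60 ÷ 0.0181111 = 806.135 s
Geometry in SI: D = 123.9 mm → 0.1239 m, h = 8.26 mm → 0.00826 m
ΔT_a = T_lim − T_in = 248.1 °C − 170.4 °C = 77.7 K
γ̇_max² = ΔT_a·ρ·cp/(η·t_res) = 77.7·1344·1682/(1835·806.135) = 118.741 s⁻²
γ̇_max = sqrt(118.741) = 10.8969 s⁻¹
N_max = γ̇_max h / (πD) = 10.8969·0.00826/(π·0.1239) = 0.231238 rev/s → ×60 = 13.8743 rpm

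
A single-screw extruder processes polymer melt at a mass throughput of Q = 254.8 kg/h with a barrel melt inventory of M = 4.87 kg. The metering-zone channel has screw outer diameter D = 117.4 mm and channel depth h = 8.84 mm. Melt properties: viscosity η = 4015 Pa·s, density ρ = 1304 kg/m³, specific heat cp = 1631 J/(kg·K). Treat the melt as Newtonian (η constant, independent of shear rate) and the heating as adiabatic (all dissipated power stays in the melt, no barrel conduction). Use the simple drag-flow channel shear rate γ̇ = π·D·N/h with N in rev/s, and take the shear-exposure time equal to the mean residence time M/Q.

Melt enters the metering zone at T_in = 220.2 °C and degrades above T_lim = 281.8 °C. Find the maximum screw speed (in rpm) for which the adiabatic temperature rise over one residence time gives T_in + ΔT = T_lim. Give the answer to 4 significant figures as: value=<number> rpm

Convert throughput: Q = 254.8 kg/h = 254.8/3600 = 0.0707778 kg/s
t_res = M / Q_s = 4.87 / 0.0707778 = 68.8069 s
Convert to metres: D = 0.1174 m, h = 0.00884 m
ΔT_a = T_lim − T_in = 281.8 °C − 220.2 °C = 61.6 K
γ̇_max² = ΔT_a·ρ·cp/(η·t_res) = 61.6·1304·1631/(4015·68.8069) = 474.236 s⁻²
γ̇_max = √474.236 = 21.777 s⁻¹
N_max = γ̇_max·h / (π·D) = 21.777 · 0.00884 / (π · 0.1174) = 0.521953 rev/s = 31.3172 rpm

value=31.32 rpm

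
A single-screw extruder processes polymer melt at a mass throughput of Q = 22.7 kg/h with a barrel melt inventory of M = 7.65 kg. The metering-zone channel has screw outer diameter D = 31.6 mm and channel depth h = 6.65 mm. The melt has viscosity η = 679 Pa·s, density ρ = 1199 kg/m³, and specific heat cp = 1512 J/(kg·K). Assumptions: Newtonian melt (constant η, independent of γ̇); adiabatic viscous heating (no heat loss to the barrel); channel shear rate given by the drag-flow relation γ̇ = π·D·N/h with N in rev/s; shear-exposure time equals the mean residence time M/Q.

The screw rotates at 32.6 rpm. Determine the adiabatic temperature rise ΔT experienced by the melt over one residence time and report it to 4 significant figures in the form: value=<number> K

value=29.90 K

Q_s = Q / 3600 = 22.7 / 3600 = 0.00630556 kg/s
t_res = M / Q_s = 7.65 ÷ 0.00630556 = 1213.22 s
Geometry in metres: D = 31.6 mm → 0.0316 m, h = 6.65 mm → 0.00665 m; screw speed N = 32.6 rpm = 0.543333 rev/s
γ̇ = π·D·N / h = π · 0.0316 · 0.543333 / 0.00665 = 8.11114 s⁻¹
Adiabatic rise: ΔT = η γ̇² t_res / (ρ cp) = 679·(8.11114)²·1213.22 / (1199·1512) = 29.8951 K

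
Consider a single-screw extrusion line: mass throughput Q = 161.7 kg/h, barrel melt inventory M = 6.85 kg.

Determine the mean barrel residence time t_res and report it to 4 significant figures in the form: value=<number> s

Throughput in SI: Q_s = 161.7 kg/h ÷ 3600 s/h = 0.0449167 kg/s
Mean residence time: t_res = M/Q_s = 6.85 kg / 0.0449167 kg/s = 152.505 s

value=152.5 s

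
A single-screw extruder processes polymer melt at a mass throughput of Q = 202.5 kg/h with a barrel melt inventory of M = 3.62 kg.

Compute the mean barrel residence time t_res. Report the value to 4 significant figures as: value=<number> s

Convert throughput: Q = 202.5 kg/h = 202.5/3600 = 0.05625 kg/s
t_res = M / Q_s = 3.62 / 0.05625 = 64.3556 s

value=64.36 s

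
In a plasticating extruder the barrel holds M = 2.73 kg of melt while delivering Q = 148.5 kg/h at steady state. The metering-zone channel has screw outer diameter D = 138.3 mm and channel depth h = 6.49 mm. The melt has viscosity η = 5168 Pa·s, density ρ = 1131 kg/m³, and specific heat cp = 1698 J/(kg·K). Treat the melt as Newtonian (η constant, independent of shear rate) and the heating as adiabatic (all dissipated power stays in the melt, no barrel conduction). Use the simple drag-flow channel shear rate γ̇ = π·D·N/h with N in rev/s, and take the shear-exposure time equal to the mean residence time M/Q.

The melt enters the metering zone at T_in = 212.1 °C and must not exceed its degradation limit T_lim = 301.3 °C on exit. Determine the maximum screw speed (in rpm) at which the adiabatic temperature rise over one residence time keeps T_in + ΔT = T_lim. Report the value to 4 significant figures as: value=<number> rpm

Throughput in SI: Q_s = 148.5 kg/h ÷ 3600 s/h = 0.04125 kg/s
t_res = M / Q_s = 2.73 ÷ 0.04125 = 66.1818 s
Geometry in SI: D = 138.3 mm → 0.1383 m, h = 6.49 mm → 0.00649 m
ΔT_a = T_lim − T_in = 301.3 − 212.1 = 89.2 K
γ̇_max² = ΔT_a·ρ·cp/(η·t_res) = 89.2·1131·1698/(5168·66.1818) = 500.846 s⁻²
γ̇_max = sqrt(500.846) = 22.3796 s⁻¹
N_max = γ̇_max h / (πD) = 22.3796·0.00649/(π·0.1383) = 0.334291 rev/s → ×60 = 20.0575 rpm

value=20.06 rpm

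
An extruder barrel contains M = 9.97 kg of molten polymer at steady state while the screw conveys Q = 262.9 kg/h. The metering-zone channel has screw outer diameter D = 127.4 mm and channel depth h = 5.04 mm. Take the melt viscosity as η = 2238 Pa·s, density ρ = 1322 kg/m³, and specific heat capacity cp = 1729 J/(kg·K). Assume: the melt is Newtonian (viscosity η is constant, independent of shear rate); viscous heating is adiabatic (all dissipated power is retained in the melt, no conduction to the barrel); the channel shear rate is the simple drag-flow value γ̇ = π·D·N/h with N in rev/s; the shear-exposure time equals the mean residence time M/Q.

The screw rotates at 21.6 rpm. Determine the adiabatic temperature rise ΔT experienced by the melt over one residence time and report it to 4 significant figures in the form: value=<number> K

Throughput in SI: Q_s = 262.9 kg/h ÷ 3600 s/h = 0.0730278 kg/s
t_res = M / Q_s = 9.97 ÷ 0.0730278 = 136.523 s
D = 127.4 mm = 0.1274 m;  h = 5.04 mm = 0.00504 m;  N = 21.6 rpm / 60 = 0.36 rev/s
γ̇ = π·D·N / h = π · 0.1274 · 0.36 / 0.00504 = 28.5885 s⁻¹
ΔT = η·γ̇²·t_res/(ρ·cp) = [2238 × 28.5885² × 136.523] / [1322 × 1729] = 109.25 K

value=109.3 K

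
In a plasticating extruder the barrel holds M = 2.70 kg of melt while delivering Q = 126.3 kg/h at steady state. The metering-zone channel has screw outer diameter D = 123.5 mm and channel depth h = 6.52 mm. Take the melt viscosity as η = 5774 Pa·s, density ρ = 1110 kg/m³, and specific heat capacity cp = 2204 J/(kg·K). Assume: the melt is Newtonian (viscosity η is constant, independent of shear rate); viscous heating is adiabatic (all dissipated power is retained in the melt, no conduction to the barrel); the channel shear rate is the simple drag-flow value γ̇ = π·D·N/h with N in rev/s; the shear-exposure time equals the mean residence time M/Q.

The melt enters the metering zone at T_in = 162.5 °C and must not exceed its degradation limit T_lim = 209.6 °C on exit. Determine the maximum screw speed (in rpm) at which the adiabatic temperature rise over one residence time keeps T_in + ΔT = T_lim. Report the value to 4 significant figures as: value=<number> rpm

Convert throughput: Q = 126.3 kg/h = 126.3/3600 = 0.0350833 kg/s
t_res = M / Q_s = 2.70 ÷ 0.0350833 = 76.9596 s
Geometry in SI: D = 123.5 mm → 0.1235 m, h = 6.52 mm → 0.00652 m
Allowable rise: ΔT_a = T_lim − T_in = 209.6 − 162.5 = 47.1 K
γ̇_max² = ΔT_a·ρ·cp/(η·t_res) = 47.1·1110·2204/(5774·76.9596) = 259.308 s⁻²
γ̇_max = √259.308 = 16.103 s⁻¹
N_max = γ̇_max h / (πD) = 16.103·0.00652/(π·0.1235) = 0.270607 rev/s → ×60 = 16.2364 rpm

value=16.24 rpm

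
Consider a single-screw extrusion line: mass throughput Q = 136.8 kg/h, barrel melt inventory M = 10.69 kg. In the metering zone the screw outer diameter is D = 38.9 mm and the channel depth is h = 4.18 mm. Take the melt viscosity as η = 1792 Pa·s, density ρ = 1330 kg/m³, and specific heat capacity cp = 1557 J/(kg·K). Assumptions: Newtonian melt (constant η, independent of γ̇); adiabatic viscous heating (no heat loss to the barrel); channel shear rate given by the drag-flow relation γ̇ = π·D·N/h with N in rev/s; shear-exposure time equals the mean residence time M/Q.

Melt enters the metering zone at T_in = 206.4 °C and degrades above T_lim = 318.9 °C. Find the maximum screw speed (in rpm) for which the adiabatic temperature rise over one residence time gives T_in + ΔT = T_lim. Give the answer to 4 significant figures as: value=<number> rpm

Q_s = Q / 3600 = 136.8 / 3600 = 0.038 kg/s
t_res = M / Q_s = 10.69 / 0.038 = 281.316 s
D = 38.9 mm = 0.0389 m;  h = 4.18 mm = 0.00418 m
Allowable rise: ΔT_a = T_lim − T_in = 318.9 − 206.4 = 112.5 K
γ̇_max² = ΔT_a·ρ·cp/(η·t_res) = 112.5·1330·1557/(1792·281.316) = 462.126 s⁻²
γ̇_max = √462.126 = 21.4971 s⁻¹
Solve γ̇ = πDN/h for N: N_max = γ̇_max·h/(π·D) = 21.4971 × 0.00418 / (π × 0.0389) = 0.735287 rev/s = 44.1172 rpm

value=44.12 rpm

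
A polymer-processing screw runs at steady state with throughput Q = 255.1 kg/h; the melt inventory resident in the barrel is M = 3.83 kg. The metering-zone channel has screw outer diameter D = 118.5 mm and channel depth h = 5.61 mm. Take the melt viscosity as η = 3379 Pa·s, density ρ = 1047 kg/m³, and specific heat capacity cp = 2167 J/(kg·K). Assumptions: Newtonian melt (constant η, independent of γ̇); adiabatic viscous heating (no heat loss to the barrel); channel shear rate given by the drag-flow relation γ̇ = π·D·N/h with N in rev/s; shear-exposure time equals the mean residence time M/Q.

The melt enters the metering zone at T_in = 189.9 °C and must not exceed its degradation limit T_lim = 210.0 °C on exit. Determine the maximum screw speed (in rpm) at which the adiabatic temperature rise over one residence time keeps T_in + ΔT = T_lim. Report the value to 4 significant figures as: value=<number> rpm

value=14.29 rpm

Throughput in SI: Q_s = 255.1 kg/h ÷ 3600 s/h = 0.0708611 kg/s
t_res = M / Q_s = 3.83 / 0.0708611 = 54.0494 s
Geometry in SI: D = 118.5 mm → 0.1185 m, h = 5.61 mm → 0.00561 m
ΔT_a = T_lim − T_in = 210.0 − 189.9 = 20.1 K
γ̇_max² = ΔT_a·ρ·cp/(η·t_res) = 20.1·1047·2167/(3379·54.0494) = 249.702 s⁻²
γ̇_max = sqrt(249.702) = 15.802 s⁻¹
N_max = γ̇_max·h / (π·D) = 15.802 · 0.00561 / (π · 0.1185) = 0.238126 rev/s = 14.2875 rpm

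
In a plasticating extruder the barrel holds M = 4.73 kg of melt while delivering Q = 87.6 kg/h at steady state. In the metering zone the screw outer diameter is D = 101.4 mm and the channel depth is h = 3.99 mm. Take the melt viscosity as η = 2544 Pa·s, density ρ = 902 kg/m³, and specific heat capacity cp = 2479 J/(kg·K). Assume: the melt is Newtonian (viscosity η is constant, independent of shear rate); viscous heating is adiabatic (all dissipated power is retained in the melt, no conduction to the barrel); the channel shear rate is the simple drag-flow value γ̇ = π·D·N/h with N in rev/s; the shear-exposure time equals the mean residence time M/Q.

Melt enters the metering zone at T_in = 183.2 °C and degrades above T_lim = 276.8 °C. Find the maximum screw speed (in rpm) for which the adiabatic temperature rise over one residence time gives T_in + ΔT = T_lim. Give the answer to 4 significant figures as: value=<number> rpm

value=15.46 rpm

Q_s = Q / 3600 = 87.6 / 3600 = 0.0243333 kg/s
Mean residence time: t_res = M/Q_s = 4.73 kg / 0.0243333 kg/s = 194.384 s
D = 101.4 mm = 0.1014 m;  h = 3.99 mm = 0.00399 m
ΔT_a = T_lim − T_in = 276.8 − 183.2 = 93.6 K
γ̇_max² = ΔT_a·ρ·cp/(η·t_res) = 93.6·902·2479/(2544·194.384) = 423.236 s⁻²
Take the square root: γ̇_max = √(423.236) = 20.5727 s⁻¹
N_max = γ̇_max h / (πD) = 20.5727·0.00399/(π·0.1014) = 0.257677 rev/s → ×60 = 15.4606 rpm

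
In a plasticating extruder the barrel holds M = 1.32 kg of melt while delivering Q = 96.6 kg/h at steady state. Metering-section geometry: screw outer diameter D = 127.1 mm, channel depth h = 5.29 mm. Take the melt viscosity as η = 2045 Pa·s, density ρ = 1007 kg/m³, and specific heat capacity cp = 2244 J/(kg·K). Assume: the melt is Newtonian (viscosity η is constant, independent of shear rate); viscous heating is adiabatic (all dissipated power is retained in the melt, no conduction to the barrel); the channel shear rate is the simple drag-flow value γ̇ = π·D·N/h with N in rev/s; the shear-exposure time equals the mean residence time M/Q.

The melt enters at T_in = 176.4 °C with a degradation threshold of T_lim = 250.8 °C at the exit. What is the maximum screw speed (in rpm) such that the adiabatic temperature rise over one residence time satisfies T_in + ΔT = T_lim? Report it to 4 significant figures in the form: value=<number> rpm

value=32.50 rpm

Convert throughput: Q = 96.6 kg/h = 96.6/3600 = 0.0268333 kg/s
t_res = M / Q_s = 1.32 / 0.0268333 = 49.1925 s
Geometry in SI: D = 127.1 mm → 0.1271 m, h = 5.29 mm → 0.00529 m
ΔT_a = T_lim − T_in = 250.8 − 176.4 = 74.4 K
γ̇_max² = ΔT_a·ρ·cp / (η·t_res) = [74.4 × 1007 × 2244] / [2045 × 49.1925] = 1671.22 s⁻²
γ̇_max = √1671.22 = 40.8805 s⁻¹
Solve γ̇ = πDN/h for N: N_max = γ̇_max·h/(π·D) = 40.8805 × 0.00529 / (π × 0.1271) = 0.541597 rev/s = 32.4958 rpm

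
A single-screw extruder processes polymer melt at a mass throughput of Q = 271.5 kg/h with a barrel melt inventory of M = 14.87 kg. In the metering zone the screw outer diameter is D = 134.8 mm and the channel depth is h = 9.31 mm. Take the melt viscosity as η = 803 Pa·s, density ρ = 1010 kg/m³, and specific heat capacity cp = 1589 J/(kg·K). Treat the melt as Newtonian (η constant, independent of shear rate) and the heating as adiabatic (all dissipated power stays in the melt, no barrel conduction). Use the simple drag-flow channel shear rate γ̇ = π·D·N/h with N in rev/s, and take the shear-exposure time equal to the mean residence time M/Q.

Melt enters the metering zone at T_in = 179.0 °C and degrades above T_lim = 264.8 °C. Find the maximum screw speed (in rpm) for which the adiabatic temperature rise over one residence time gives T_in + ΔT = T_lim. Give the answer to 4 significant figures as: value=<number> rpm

value=38.90 rpm

Convert throughput: Q = 271.5 kg/h = 271.5/3600 = 0.0754167 kg/s
t_res = M / Q_s = 14.87 / 0.0754167 = 197.171 s
Geometry in SI: D = 134.8 mm → 0.1348 m, h = 9.31 mm → 0.00931 m
ΔT_a = T_lim − T_in = 264.8 °C − 179.0 °C = 85.8 K
Invert ΔT = ηγ̇²t_res/(ρcp) for γ̇: γ̇_max² = ΔT_a ρ cp / (η t_res) = 85.8·1010·1589 / (803·197.171) = 869.708 s⁻²
Take the square root: γ̇_max = √(869.708) = 29.4908 s⁻¹
N_max = γ̇_max h / (πD) = 29.4908·0.00931/(π·0.1348) = 0.648331 rev/s → ×60 = 38.8998 rpm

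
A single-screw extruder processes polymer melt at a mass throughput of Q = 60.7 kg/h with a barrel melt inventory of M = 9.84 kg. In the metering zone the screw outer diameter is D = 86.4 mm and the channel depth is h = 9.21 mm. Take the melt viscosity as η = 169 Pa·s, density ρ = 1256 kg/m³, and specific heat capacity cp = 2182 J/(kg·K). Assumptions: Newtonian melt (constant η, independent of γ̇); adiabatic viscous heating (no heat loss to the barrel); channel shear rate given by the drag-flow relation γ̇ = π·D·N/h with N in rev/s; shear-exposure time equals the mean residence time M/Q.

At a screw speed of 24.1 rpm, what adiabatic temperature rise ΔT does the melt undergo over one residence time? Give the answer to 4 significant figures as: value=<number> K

value=5.043 K

Q_s = Q / 3600 = 60.7 / 3600 = 0.0168611 kg/s
t_res = M / Q_s = 9.84 ÷ 0.0168611 = 583.591 s
Convert to SI: D = 0.0864 m, h = 0.00921 m, N = 24.1/60 = 0.401667 rev/s
γ̇ = π D N / h = (π)(0.0864)(0.401667) / 0.00921 = 11.8378 s⁻¹
ΔT = η·γ̇²·t_res / (ρ·cp) = 169 · (11.8378)² · 583.591 / (1256 · 2182) = 5.04302 K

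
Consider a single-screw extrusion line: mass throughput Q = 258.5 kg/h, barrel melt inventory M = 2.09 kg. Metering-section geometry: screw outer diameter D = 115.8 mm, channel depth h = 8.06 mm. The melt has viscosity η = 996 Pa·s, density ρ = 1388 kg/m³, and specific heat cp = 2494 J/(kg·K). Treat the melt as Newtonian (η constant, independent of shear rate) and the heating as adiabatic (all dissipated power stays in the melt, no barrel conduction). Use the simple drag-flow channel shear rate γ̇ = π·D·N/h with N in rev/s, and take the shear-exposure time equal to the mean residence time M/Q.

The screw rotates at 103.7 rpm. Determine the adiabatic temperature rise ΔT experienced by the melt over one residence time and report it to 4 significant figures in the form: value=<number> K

value=50.96 K

Q_s = Q / 3600 = 258.5 / 3600 = 0.0718056 kg/s
t_res = M / Q_s = 2.09 / 0.0718056 = 29.1064 s
D = 115.8 mm = 0.1158 m;  h = 8.06 mm = 0.00806 m;  N = 103.7 rpm / 60 = 1.72833 rev/s
γ̇ = π·D·N / h = π · 0.1158 · 1.72833 / 0.00806 = 78.0101 s⁻¹
ΔT = η·γ̇²·t_res/(ρ·cp) = [996 × 78.0101² × 29.1064] / [1388 × 2494] = 50.964 K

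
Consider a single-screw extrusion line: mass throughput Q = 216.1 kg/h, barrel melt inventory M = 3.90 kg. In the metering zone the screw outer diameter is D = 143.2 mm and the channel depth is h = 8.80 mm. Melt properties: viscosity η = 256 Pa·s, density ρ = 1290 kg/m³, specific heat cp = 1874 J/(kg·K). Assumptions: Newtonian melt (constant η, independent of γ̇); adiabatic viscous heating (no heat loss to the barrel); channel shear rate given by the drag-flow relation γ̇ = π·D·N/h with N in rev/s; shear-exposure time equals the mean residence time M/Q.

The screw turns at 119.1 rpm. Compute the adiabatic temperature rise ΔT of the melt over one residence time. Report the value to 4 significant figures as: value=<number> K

value=70.85 K

Convert throughput: Q = 216.1 kg/h = 216.1/3600 = 0.0600278 kg/s
t_res = M / Q_s = 3.90 / 0.0600278 = 64.9699 s
Convert to SI: D = 0.1432 m, h = 0.0088 m, N = 119.1/60 = 1.985 rev/s
Shear rate: γ̇ = πDN/h = π·0.1432·1.985/0.0088 = 101.478 s⁻¹
ΔT = η·γ̇²·t_res/(ρ·cp) = [256 × 101.478² × 64.9699] / [1290 × 1874] = 70.8491 K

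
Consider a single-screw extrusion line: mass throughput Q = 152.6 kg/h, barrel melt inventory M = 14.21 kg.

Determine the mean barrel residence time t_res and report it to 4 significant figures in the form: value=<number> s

value=335.2 s

Throughput in SI: Q_s = 152.6 kg/h ÷ 3600 s/h = 0.0423889 kg/s
t_res = M / Q_s = 14.21 ÷ 0.0423889 = 335.229 s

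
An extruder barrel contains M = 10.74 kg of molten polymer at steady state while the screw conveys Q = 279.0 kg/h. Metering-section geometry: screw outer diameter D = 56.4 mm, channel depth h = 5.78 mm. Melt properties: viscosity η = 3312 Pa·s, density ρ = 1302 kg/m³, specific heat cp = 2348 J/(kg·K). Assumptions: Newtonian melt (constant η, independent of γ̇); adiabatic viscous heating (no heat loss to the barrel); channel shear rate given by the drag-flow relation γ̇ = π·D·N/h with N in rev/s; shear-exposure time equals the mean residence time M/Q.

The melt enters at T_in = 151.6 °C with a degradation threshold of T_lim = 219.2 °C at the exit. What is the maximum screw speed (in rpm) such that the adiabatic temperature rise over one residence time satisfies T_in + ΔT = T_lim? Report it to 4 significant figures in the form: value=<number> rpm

value=41.53 rpm

Throughput in SI: Q_s = 279.0 kg/h ÷ 3600 s/h = 0.0775 kg/s
Mean residence time: t_res = M/Q_s = 10.74 kg / 0.0775 kg/s = 138.581 s
Geometry in SI: D = 56.4 mm → 0.0564 m, h = 5.78 mm → 0.00578 m
Allowable rise: ΔT_a = T_lim − T_in = 219.2 − 151.6 = 67.6 K
γ̇_max² = ΔT_a·ρ·cp / (η·t_res) = [67.6 × 1302 × 2348] / [3312 × 138.581] = 450.259 s⁻²
γ̇_max = sqrt(450.259) = 21.2193 s⁻¹
N_max = γ̇_max·h / (π·D) = 21.2193 · 0.00578 / (π · 0.0564) = 0.692198 rev/s = 41.5319 rpm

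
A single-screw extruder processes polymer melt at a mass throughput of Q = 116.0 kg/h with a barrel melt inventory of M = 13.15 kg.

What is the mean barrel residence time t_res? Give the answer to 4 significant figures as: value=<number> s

Convert throughput: Q = 116.0 kg/h = 116.0/3600 = 0.0322222 kg/s
t_res = M / Q_s = 13.15 / 0.0322222 = 408.103 s

value=408.1 s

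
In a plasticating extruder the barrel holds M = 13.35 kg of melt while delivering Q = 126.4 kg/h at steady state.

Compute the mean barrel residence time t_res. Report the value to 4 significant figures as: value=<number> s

Convert throughput: Q = 126.4 kg/h = 126.4/3600 = 0.0351111 kg/s
Mean residence time: t_res = M/Q_s = 13.35 kg / 0.0351111 kg/s = 380.222 s

value=380.2 s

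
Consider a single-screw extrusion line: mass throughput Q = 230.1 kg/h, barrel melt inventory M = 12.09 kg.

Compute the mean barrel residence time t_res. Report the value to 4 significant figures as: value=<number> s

Throughput in SI: Q_s = 230.1 kg/h ÷ 3600 s/h = 0.0639167 kg/s
t_res = M / Q_s = 12.09 ÷ 0.0639167 = 189.153 s

value=189.2 s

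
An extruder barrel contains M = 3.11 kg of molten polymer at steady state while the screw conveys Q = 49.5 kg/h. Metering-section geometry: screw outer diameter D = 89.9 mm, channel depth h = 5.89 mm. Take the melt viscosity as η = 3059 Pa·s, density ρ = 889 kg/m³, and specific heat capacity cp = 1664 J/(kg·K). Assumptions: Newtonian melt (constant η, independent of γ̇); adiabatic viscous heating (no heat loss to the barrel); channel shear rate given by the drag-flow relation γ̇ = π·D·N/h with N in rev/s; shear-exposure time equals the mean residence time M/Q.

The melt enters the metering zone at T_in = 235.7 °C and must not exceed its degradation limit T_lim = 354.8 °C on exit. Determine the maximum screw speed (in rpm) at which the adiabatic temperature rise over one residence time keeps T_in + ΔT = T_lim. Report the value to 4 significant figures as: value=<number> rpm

value=19.97 rpm

Convert throughput: Q = 49.5 kg/h = 49.5/3600 = 0.01375 kg/s
Mean residence time: t_res = M/Q_s = 3.11 kg / 0.01375 kg/s = 226.182 s
D = 89.9 mm = 0.0899 m;  h = 5.89 mm = 0.00589 m
ΔT_a = T_lim − T_in = 354.8 − 235.7 = 119.1 K
γ̇_max² = ΔT_a·ρ·cp/(η·t_res) = 119.1·889·1664/(3059·226.182) = 254.642 s⁻²
Take the square root: γ̇_max = √(254.642) = 15.9575 s⁻¹
N_max = γ̇_max·h / (π·D) = 15.9575 · 0.00589 / (π · 0.0899) = 0.33279 rev/s = 19.9674 rpm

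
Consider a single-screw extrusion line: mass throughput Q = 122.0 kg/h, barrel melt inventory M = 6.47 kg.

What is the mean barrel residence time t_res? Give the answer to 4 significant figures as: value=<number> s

Throughput in SI: Q_s = 122.0 kg/h ÷ 3600 s/h = 0.0338889 kg/s
t_res = M / Q_s = 6.47 ÷ 0.0338889 = 190.918 s

value=190.9 s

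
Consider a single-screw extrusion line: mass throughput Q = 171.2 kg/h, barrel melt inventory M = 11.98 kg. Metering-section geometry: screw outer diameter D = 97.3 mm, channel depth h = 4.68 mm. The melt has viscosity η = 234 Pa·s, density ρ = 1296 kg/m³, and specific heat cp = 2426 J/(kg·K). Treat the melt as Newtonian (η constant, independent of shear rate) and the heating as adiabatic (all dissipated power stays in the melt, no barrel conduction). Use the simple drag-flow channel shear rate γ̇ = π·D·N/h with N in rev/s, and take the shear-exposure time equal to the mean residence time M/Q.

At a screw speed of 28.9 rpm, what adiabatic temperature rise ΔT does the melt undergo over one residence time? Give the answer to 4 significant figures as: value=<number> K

value=18.56 K

Throughput in SI: Q_s = 171.2 kg/h ÷ 3600 s/h = 0.0475556 kg/s
t_res = M / Q_s = 11.98 / 0.0475556 = 251.916 s
Convert to SI: D = 0.0973 m, h = 0.00468 m, N = 28.9/60 = 0.481667 rev/s
γ̇ = π·D·N / h = π · 0.0973 · 0.481667 / 0.00468 = 31.4603 s⁻¹
Adiabatic rise: ΔT = η γ̇² t_res / (ρ cp) = 234·(31.4603)²·251.916 / (1296·2426) = 18.5568 K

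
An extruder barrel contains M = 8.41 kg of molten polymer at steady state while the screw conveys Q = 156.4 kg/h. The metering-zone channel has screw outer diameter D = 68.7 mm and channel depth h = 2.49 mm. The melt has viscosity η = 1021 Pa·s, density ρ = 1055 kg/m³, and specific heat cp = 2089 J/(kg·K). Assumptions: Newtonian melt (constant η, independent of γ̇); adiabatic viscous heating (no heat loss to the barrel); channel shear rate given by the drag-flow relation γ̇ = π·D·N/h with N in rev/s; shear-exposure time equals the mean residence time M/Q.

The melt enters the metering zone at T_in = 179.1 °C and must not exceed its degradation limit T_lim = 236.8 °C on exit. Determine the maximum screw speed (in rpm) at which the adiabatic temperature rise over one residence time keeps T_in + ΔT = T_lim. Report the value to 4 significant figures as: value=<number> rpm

value=17.56 rpm

Q_s = Q / 3600 = 156.4 / 3600 = 0.0434444 kg/s
t_res = M / Q_s = 8.41 ÷ 0.0434444 = 193.581 s
Geometry in SI: D = 68.7 mm → 0.0687 m, h = 2.49 mm → 0.00249 m
ΔT_a = T_lim − T_in = 236.8 °C − 179.1 °C = 57.7 K
γ̇_max² = ΔT_a·ρ·cp / (η·t_res) = [57.7 × 1055 × 2089] / [1021 × 193.581] = 643.397 s⁻²
γ̇_max = sqrt(643.397) = 25.3653 s⁻¹
N_max = γ̇_max·h / (π·D) = 25.3653 · 0.00249 / (π · 0.0687) = 0.292639 rev/s = 17.5583 rpm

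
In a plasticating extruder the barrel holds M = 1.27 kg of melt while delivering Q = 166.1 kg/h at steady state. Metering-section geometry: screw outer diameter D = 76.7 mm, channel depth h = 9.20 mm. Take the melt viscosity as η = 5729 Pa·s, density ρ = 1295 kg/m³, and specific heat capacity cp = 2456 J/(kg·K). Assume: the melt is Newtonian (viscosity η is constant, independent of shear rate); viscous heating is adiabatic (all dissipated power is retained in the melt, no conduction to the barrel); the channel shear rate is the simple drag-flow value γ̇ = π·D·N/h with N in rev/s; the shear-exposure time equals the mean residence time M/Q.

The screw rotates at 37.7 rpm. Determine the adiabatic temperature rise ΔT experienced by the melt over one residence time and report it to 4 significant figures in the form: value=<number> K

Throughput in SI: Q_s = 166.1 kg/h ÷ 3600 s/h = 0.0461389 kg/s
t_res = M / Q_s = 1.27 ÷ 0.0461389 = 27.5256 s
Convert to SI: D = 0.0767 m, h = 0.0092 m, N = 37.7/60 = 0.628333 rev/s
Shear rate: γ̇ = πDN/h = π·0.0767·0.628333/0.0092 = 16.4569 s⁻¹
ΔT = η·γ̇²·t_res / (ρ·cp) = 5729 · (16.4569)² · 27.5256 / (1295 · 2456) = 13.428 K

value=13.43 K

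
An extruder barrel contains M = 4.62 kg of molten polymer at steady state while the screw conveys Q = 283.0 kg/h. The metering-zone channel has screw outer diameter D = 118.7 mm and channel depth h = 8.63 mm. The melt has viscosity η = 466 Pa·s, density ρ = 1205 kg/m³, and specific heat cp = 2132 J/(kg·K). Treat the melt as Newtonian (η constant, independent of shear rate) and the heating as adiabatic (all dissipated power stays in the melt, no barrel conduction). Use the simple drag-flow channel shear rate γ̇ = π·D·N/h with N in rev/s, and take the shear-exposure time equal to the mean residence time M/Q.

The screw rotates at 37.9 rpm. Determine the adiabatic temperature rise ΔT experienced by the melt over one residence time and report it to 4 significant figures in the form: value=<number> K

value=7.942 K

Q_s = Q / 3600 = 283.0 / 3600 = 0.0786111 kg/s
t_res = M / Q_s = 4.62 / 0.0786111 = 58.7703 s
Convert to SI: D = 0.1187 m, h = 0.00863 m, N = 37.9/60 = 0.631667 rev/s
γ̇ = π D N / h = (π)(0.1187)(0.631667) / 0.00863 = 27.2947 s⁻¹
ΔT = η·γ̇²·t_res/(ρ·cp) = [466 × 27.2947² × 58.7703] / [1205 × 2132] = 7.94191 K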